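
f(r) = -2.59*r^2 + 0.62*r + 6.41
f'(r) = 0.62 - 5.18*r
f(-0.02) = 6.40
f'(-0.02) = 0.72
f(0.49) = 6.09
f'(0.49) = -1.92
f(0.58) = 5.90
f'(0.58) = -2.38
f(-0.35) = 5.88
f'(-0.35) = 2.43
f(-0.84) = 4.06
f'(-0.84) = 4.97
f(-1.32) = 1.08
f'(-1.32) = 7.46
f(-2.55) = -12.01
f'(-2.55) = 13.83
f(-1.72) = -2.32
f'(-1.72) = 9.53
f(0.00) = 6.41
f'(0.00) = 0.62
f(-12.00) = -373.99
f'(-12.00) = 62.78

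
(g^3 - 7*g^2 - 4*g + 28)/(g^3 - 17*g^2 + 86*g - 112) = (g + 2)/(g - 8)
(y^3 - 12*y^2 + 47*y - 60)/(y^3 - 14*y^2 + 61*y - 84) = (y - 5)/(y - 7)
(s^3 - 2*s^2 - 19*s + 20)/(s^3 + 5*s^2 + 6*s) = (s^3 - 2*s^2 - 19*s + 20)/(s*(s^2 + 5*s + 6))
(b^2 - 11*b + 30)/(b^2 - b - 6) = (-b^2 + 11*b - 30)/(-b^2 + b + 6)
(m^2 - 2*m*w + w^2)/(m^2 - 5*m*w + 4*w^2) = (-m + w)/(-m + 4*w)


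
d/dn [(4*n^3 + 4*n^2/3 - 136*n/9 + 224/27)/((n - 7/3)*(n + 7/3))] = 4*(9*n^2 - 42*n + 34)/(9*n^2 - 42*n + 49)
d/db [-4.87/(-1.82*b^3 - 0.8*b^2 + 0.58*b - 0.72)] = (-26.5902*b^2 - 7.792*b + 2.8246)/(1.82*b^3 + 0.8*b^2 - 0.58*b + 0.72)^2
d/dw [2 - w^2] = -2*w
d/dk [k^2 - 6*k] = 2*k - 6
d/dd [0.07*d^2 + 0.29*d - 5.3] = 0.14*d + 0.29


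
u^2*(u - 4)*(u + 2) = u^4 - 2*u^3 - 8*u^2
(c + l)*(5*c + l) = 5*c^2 + 6*c*l + l^2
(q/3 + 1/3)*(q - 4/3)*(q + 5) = q^3/3 + 14*q^2/9 - q - 20/9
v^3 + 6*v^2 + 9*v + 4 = (v + 1)^2*(v + 4)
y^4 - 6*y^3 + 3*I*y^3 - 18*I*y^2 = y^2*(y - 6)*(y + 3*I)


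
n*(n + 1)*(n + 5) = n^3 + 6*n^2 + 5*n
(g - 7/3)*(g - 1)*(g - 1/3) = g^3 - 11*g^2/3 + 31*g/9 - 7/9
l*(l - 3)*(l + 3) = l^3 - 9*l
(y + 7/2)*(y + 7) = y^2 + 21*y/2 + 49/2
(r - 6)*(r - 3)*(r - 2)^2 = r^4 - 13*r^3 + 58*r^2 - 108*r + 72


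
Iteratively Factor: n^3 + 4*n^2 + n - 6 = (n - 1)*(n^2 + 5*n + 6) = (n - 1)*(n + 2)*(n + 3)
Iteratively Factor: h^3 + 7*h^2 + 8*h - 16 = (h + 4)*(h^2 + 3*h - 4) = (h - 1)*(h + 4)*(h + 4)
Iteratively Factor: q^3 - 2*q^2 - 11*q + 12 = (q - 1)*(q^2 - q - 12) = (q - 4)*(q - 1)*(q + 3)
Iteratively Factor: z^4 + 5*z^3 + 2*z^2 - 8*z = (z + 4)*(z^3 + z^2 - 2*z) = (z + 2)*(z + 4)*(z^2 - z) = (z - 1)*(z + 2)*(z + 4)*(z)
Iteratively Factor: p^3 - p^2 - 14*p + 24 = (p - 2)*(p^2 + p - 12) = (p - 2)*(p + 4)*(p - 3)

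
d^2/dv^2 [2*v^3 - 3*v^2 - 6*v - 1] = 12*v - 6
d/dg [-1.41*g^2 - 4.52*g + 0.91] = -2.82*g - 4.52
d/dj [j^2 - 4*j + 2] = 2*j - 4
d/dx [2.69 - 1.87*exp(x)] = -1.87*exp(x)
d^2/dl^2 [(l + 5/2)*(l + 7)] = 2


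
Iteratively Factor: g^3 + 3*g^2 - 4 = (g + 2)*(g^2 + g - 2) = (g - 1)*(g + 2)*(g + 2)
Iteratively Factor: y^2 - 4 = (y - 2)*(y + 2)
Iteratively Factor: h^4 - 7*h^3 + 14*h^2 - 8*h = (h - 1)*(h^3 - 6*h^2 + 8*h) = (h - 2)*(h - 1)*(h^2 - 4*h) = (h - 4)*(h - 2)*(h - 1)*(h)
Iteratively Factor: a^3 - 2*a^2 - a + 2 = (a + 1)*(a^2 - 3*a + 2) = (a - 2)*(a + 1)*(a - 1)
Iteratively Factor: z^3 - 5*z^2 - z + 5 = (z - 1)*(z^2 - 4*z - 5) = (z - 1)*(z + 1)*(z - 5)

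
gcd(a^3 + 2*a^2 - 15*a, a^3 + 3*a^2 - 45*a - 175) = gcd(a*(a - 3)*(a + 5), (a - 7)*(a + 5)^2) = a + 5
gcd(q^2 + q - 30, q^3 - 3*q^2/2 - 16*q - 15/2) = q - 5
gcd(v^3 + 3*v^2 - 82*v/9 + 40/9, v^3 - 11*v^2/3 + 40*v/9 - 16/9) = v - 4/3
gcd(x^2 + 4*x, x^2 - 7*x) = x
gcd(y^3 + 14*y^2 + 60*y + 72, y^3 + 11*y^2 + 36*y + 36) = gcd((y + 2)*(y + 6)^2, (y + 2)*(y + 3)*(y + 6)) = y^2 + 8*y + 12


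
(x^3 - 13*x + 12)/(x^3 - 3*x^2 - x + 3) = (x + 4)/(x + 1)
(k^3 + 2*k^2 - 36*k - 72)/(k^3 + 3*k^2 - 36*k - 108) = (k + 2)/(k + 3)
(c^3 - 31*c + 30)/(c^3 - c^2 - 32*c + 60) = (c - 1)/(c - 2)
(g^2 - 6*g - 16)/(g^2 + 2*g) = (g - 8)/g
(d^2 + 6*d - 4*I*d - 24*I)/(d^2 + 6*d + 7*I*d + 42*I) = (d - 4*I)/(d + 7*I)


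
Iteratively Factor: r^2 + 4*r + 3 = (r + 1)*(r + 3)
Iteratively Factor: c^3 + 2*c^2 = (c)*(c^2 + 2*c) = c*(c + 2)*(c)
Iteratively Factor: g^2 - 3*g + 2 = (g - 1)*(g - 2)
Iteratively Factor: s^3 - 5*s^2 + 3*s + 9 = (s - 3)*(s^2 - 2*s - 3) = (s - 3)^2*(s + 1)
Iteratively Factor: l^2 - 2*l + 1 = (l - 1)*(l - 1)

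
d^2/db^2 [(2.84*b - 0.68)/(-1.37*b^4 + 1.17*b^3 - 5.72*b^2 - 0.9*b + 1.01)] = (-63.964752*b^7 + 98.361616*b^6 - 189.557472*b^5 + 242.136576*b^4 - 339.875264*b^3 + 180.75816*b^2 - 82.260984*b + 3.795472)/(2.571353*b^12 - 6.587919*b^11 + 37.833783*b^10 - 51.545511*b^9 + 143.620281*b^8 - 59.11542*b^7 + 102.703037*b^6 + 118.580544*b^5 - 74.663361*b^4 - 34.048431*b^3 + 15.050616*b^2 + 2.75427*b - 1.030301)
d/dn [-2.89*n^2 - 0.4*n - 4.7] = -5.78*n - 0.4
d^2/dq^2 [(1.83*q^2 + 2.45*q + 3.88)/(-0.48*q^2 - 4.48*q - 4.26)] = (6.74150399999999*q^3 + 17.0881919999999*q^2 - 20.002752*q - 112.783352)/(0.110592*q^6 + 3.096576*q^5 + 31.845888*q^4 + 144.879616*q^3 + 282.632256*q^2 + 243.903744*q + 77.308776)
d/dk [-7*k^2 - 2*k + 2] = -14*k - 2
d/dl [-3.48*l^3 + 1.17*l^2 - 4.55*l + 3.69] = -10.44*l^2 + 2.34*l - 4.55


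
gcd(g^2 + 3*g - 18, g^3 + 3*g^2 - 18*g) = g^2 + 3*g - 18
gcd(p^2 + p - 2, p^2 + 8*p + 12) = p + 2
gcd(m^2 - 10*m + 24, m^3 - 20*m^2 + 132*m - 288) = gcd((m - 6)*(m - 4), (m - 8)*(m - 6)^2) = m - 6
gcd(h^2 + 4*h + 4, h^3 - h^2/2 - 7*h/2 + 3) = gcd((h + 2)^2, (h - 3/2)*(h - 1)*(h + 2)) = h + 2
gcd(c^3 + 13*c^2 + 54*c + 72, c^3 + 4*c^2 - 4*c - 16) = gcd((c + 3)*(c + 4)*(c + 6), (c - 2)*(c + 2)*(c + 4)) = c + 4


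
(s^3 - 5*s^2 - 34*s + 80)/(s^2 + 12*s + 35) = (s^2 - 10*s + 16)/(s + 7)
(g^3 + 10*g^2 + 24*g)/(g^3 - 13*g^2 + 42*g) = (g^2 + 10*g + 24)/(g^2 - 13*g + 42)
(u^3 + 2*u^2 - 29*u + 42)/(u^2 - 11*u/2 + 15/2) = 2*(u^2 + 5*u - 14)/(2*u - 5)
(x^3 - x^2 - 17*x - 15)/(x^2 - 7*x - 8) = (x^2 - 2*x - 15)/(x - 8)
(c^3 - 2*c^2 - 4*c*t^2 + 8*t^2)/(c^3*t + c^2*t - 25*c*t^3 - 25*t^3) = (c^3 - 2*c^2 - 4*c*t^2 + 8*t^2)/(t*(c^3 + c^2 - 25*c*t^2 - 25*t^2))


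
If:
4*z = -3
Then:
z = -3/4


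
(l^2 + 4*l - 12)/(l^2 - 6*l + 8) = (l + 6)/(l - 4)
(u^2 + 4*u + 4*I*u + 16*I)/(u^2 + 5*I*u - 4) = (u + 4)/(u + I)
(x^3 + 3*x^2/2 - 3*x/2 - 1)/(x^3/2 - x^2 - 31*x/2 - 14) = (-2*x^3 - 3*x^2 + 3*x + 2)/(-x^3 + 2*x^2 + 31*x + 28)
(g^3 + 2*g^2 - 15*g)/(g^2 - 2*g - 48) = g*(-g^2 - 2*g + 15)/(-g^2 + 2*g + 48)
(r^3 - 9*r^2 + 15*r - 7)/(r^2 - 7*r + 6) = (r^2 - 8*r + 7)/(r - 6)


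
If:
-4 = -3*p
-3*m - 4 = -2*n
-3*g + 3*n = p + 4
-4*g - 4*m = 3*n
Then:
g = -128/261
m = -124/261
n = 112/87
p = 4/3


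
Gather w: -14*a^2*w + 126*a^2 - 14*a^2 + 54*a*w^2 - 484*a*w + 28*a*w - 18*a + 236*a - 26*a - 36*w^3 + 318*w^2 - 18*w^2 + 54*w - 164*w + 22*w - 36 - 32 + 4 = 112*a^2 + 192*a - 36*w^3 + w^2*(54*a + 300) + w*(-14*a^2 - 456*a - 88) - 64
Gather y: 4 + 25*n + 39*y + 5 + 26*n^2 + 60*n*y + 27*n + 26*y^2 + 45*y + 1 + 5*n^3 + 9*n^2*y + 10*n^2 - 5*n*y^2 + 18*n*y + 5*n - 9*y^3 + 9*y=5*n^3 + 36*n^2 + 57*n - 9*y^3 + y^2*(26 - 5*n) + y*(9*n^2 + 78*n + 93) + 10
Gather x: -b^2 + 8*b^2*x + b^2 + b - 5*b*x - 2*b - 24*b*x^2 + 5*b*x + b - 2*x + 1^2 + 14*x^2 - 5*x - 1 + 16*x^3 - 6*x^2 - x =16*x^3 + x^2*(8 - 24*b) + x*(8*b^2 - 8)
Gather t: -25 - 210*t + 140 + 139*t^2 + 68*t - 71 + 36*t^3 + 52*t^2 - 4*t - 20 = 36*t^3 + 191*t^2 - 146*t + 24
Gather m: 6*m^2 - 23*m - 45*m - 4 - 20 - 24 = 6*m^2 - 68*m - 48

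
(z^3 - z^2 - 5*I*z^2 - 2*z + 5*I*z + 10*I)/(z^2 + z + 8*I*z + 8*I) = (z^2 - z*(2 + 5*I) + 10*I)/(z + 8*I)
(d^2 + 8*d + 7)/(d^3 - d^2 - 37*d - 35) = (d + 7)/(d^2 - 2*d - 35)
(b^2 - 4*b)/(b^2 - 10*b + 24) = b/(b - 6)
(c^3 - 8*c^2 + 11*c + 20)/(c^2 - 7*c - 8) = (c^2 - 9*c + 20)/(c - 8)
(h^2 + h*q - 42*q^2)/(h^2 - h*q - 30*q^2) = (h + 7*q)/(h + 5*q)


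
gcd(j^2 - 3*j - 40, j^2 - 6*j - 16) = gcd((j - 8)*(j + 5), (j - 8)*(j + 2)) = j - 8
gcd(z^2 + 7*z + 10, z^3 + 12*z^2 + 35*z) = z + 5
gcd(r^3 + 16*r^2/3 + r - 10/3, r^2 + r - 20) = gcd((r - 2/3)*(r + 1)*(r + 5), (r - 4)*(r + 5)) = r + 5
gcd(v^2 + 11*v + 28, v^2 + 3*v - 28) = v + 7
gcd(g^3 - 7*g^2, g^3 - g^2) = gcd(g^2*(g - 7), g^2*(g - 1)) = g^2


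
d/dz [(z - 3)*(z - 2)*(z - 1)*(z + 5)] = 4*z^3 - 3*z^2 - 38*z + 49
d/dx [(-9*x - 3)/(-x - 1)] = 6/(x + 1)^2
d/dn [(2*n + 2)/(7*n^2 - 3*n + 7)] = 2*(-7*n^2 - 14*n + 10)/(49*n^4 - 42*n^3 + 107*n^2 - 42*n + 49)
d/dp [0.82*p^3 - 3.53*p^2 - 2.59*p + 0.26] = 2.46*p^2 - 7.06*p - 2.59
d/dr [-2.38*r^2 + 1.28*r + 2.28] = 1.28 - 4.76*r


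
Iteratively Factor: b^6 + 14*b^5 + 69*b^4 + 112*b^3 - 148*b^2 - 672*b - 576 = (b - 2)*(b^5 + 16*b^4 + 101*b^3 + 314*b^2 + 480*b + 288) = (b - 2)*(b + 3)*(b^4 + 13*b^3 + 62*b^2 + 128*b + 96) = (b - 2)*(b + 3)*(b + 4)*(b^3 + 9*b^2 + 26*b + 24) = (b - 2)*(b + 3)*(b + 4)^2*(b^2 + 5*b + 6) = (b - 2)*(b + 2)*(b + 3)*(b + 4)^2*(b + 3)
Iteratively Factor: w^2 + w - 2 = (w - 1)*(w + 2)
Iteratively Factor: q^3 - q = (q)*(q^2 - 1) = q*(q - 1)*(q + 1)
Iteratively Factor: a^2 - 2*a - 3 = (a + 1)*(a - 3)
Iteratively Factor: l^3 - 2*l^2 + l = (l)*(l^2 - 2*l + 1) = l*(l - 1)*(l - 1)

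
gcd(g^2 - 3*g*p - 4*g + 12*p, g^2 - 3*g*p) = -g + 3*p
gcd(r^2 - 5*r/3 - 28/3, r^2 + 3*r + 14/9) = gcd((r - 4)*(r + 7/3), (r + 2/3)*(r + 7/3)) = r + 7/3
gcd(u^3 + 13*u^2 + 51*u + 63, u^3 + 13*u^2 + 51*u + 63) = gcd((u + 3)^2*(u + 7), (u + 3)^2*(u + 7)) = u^3 + 13*u^2 + 51*u + 63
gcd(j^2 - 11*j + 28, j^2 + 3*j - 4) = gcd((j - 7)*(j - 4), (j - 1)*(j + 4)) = 1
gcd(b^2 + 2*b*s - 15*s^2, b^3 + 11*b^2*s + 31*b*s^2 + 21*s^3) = 1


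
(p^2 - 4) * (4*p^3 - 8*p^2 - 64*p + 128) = 4*p^5 - 8*p^4 - 80*p^3 + 160*p^2 + 256*p - 512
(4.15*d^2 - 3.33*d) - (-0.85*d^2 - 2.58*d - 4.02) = 5.0*d^2 - 0.75*d + 4.02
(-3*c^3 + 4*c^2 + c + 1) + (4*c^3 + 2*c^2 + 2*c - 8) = c^3 + 6*c^2 + 3*c - 7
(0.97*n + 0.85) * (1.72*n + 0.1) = 1.6684*n^2 + 1.559*n + 0.085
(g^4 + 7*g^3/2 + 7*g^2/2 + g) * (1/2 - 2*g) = -2*g^5 - 13*g^4/2 - 21*g^3/4 - g^2/4 + g/2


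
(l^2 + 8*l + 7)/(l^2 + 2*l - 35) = (l + 1)/(l - 5)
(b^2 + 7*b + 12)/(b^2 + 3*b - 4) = (b + 3)/(b - 1)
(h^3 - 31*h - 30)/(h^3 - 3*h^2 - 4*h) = (h^2 - h - 30)/(h*(h - 4))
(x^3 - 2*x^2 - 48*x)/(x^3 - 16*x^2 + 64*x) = (x + 6)/(x - 8)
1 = 1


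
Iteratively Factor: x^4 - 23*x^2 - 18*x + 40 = (x + 2)*(x^3 - 2*x^2 - 19*x + 20) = (x + 2)*(x + 4)*(x^2 - 6*x + 5) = (x - 1)*(x + 2)*(x + 4)*(x - 5)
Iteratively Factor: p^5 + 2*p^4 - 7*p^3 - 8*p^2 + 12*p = (p + 3)*(p^4 - p^3 - 4*p^2 + 4*p) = (p + 2)*(p + 3)*(p^3 - 3*p^2 + 2*p) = p*(p + 2)*(p + 3)*(p^2 - 3*p + 2) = p*(p - 1)*(p + 2)*(p + 3)*(p - 2)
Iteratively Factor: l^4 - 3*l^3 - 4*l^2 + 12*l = (l)*(l^3 - 3*l^2 - 4*l + 12) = l*(l + 2)*(l^2 - 5*l + 6) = l*(l - 2)*(l + 2)*(l - 3)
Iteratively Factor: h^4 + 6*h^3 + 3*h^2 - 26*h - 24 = (h + 1)*(h^3 + 5*h^2 - 2*h - 24) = (h - 2)*(h + 1)*(h^2 + 7*h + 12) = (h - 2)*(h + 1)*(h + 4)*(h + 3)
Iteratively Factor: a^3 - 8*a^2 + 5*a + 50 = (a - 5)*(a^2 - 3*a - 10) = (a - 5)*(a + 2)*(a - 5)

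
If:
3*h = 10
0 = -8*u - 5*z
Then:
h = 10/3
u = -5*z/8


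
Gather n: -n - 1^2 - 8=-n - 9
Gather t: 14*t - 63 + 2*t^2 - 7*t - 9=2*t^2 + 7*t - 72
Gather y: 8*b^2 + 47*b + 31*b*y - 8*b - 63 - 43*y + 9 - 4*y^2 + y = 8*b^2 + 39*b - 4*y^2 + y*(31*b - 42) - 54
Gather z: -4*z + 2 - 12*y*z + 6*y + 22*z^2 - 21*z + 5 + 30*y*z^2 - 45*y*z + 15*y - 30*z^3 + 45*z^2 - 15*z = 21*y - 30*z^3 + z^2*(30*y + 67) + z*(-57*y - 40) + 7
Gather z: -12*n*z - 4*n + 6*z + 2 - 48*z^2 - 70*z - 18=-4*n - 48*z^2 + z*(-12*n - 64) - 16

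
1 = 1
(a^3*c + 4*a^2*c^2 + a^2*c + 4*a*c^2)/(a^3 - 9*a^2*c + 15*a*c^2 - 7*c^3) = a*c*(a^2 + 4*a*c + a + 4*c)/(a^3 - 9*a^2*c + 15*a*c^2 - 7*c^3)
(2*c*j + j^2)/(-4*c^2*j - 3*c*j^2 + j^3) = (-2*c - j)/(4*c^2 + 3*c*j - j^2)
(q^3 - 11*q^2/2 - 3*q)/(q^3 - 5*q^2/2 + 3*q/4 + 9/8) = 4*q*(q - 6)/(4*q^2 - 12*q + 9)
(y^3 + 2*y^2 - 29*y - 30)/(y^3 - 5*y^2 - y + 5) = (y + 6)/(y - 1)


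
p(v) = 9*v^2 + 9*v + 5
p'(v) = 18*v + 9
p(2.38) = 77.40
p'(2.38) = 51.84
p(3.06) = 116.81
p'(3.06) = 64.08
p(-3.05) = 61.27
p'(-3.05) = -45.90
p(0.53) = 12.30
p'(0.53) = 18.54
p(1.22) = 29.38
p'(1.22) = 30.96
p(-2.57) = 41.31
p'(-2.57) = -37.26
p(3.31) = 133.39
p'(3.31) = 68.58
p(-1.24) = 7.68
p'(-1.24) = -13.32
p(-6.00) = 275.00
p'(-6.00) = -99.00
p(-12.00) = 1193.00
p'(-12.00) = -207.00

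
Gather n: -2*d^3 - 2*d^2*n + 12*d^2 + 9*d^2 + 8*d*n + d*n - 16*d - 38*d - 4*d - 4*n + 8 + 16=-2*d^3 + 21*d^2 - 58*d + n*(-2*d^2 + 9*d - 4) + 24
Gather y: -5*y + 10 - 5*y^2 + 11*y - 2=-5*y^2 + 6*y + 8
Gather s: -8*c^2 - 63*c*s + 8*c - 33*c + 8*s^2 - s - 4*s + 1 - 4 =-8*c^2 - 25*c + 8*s^2 + s*(-63*c - 5) - 3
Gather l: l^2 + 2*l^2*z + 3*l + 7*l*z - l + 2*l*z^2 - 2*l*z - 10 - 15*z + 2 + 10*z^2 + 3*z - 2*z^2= l^2*(2*z + 1) + l*(2*z^2 + 5*z + 2) + 8*z^2 - 12*z - 8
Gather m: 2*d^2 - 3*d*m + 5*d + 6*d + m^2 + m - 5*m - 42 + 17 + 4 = 2*d^2 + 11*d + m^2 + m*(-3*d - 4) - 21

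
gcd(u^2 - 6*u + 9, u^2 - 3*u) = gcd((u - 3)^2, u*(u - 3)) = u - 3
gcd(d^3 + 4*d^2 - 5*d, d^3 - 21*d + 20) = d^2 + 4*d - 5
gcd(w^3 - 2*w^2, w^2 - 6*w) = w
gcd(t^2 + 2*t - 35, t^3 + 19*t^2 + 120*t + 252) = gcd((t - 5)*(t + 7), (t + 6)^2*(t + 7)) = t + 7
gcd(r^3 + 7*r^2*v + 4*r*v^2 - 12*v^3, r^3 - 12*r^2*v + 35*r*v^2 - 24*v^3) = r - v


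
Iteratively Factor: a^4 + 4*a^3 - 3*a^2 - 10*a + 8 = (a + 2)*(a^3 + 2*a^2 - 7*a + 4) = (a - 1)*(a + 2)*(a^2 + 3*a - 4) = (a - 1)*(a + 2)*(a + 4)*(a - 1)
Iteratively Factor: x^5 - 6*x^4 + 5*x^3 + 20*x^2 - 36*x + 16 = (x - 1)*(x^4 - 5*x^3 + 20*x - 16) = (x - 4)*(x - 1)*(x^3 - x^2 - 4*x + 4) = (x - 4)*(x - 1)*(x + 2)*(x^2 - 3*x + 2) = (x - 4)*(x - 1)^2*(x + 2)*(x - 2)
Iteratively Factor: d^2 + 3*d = (d)*(d + 3)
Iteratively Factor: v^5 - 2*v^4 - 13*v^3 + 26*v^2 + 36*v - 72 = (v - 3)*(v^4 + v^3 - 10*v^2 - 4*v + 24) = (v - 3)*(v - 2)*(v^3 + 3*v^2 - 4*v - 12) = (v - 3)*(v - 2)^2*(v^2 + 5*v + 6) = (v - 3)*(v - 2)^2*(v + 2)*(v + 3)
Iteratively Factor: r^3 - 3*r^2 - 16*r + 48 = (r - 4)*(r^2 + r - 12) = (r - 4)*(r - 3)*(r + 4)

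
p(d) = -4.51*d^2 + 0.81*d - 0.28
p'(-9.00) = 81.99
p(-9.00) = -372.88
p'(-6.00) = 54.93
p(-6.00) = -167.50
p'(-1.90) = 17.95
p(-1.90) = -18.10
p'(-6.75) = 61.70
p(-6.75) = -211.23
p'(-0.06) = 1.35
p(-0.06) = -0.34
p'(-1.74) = 16.50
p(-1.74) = -15.34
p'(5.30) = -47.00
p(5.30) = -122.67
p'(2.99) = -26.16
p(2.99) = -38.18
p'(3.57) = -31.39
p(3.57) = -54.87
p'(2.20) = -19.03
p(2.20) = -20.33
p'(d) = 0.81 - 9.02*d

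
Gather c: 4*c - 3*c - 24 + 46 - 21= c + 1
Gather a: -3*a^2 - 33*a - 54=-3*a^2 - 33*a - 54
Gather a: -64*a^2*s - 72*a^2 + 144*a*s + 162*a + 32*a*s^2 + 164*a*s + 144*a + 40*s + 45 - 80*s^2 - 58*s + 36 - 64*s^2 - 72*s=a^2*(-64*s - 72) + a*(32*s^2 + 308*s + 306) - 144*s^2 - 90*s + 81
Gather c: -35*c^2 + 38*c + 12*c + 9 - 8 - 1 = -35*c^2 + 50*c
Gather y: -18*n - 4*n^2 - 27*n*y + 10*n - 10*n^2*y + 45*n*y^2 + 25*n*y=-4*n^2 + 45*n*y^2 - 8*n + y*(-10*n^2 - 2*n)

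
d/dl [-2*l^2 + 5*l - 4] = 5 - 4*l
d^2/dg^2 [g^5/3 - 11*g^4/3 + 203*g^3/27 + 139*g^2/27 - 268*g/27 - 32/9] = 20*g^3/3 - 44*g^2 + 406*g/9 + 278/27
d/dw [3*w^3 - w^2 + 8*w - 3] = 9*w^2 - 2*w + 8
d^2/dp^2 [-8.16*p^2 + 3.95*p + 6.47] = -16.3200000000000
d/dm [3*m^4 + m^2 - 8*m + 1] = 12*m^3 + 2*m - 8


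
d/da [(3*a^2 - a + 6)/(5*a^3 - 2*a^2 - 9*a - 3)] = (-15*a^4 + 10*a^3 - 119*a^2 + 6*a + 57)/(25*a^6 - 20*a^5 - 86*a^4 + 6*a^3 + 93*a^2 + 54*a + 9)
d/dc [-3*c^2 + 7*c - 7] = 7 - 6*c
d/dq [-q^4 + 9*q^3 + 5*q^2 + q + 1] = -4*q^3 + 27*q^2 + 10*q + 1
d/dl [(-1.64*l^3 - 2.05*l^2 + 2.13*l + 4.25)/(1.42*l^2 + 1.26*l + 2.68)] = (-2.3288*l^4 - 4.1328*l^3 - 18.7932*l^2 - 23.058*l + 0.3534)/(2.0164*l^4 + 3.5784*l^3 + 9.1988*l^2 + 6.7536*l + 7.1824)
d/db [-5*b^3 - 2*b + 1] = -15*b^2 - 2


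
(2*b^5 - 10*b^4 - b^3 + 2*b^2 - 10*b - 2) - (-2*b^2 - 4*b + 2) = 2*b^5 - 10*b^4 - b^3 + 4*b^2 - 6*b - 4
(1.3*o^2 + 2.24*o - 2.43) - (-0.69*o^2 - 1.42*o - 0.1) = 1.99*o^2 + 3.66*o - 2.33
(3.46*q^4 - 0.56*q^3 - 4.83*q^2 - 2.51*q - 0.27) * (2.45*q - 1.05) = 8.477*q^5 - 5.005*q^4 - 11.2455*q^3 - 1.078*q^2 + 1.974*q + 0.2835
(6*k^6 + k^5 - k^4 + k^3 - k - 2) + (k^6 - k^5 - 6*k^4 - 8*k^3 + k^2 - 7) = 7*k^6 - 7*k^4 - 7*k^3 + k^2 - k - 9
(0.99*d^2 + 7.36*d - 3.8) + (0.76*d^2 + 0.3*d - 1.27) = 1.75*d^2 + 7.66*d - 5.07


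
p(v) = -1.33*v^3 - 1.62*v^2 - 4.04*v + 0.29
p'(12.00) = -617.48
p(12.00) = -2579.71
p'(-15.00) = -853.19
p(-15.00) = 4185.14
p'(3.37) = -60.27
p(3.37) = -82.63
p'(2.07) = -27.84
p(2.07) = -26.81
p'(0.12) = -4.49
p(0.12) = -0.22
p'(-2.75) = -25.30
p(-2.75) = 26.81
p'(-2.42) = -19.57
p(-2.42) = 19.43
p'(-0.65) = -3.62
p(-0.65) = 2.60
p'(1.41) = -16.54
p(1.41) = -12.36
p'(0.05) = -4.21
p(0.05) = 0.08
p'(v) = -3.99*v^2 - 3.24*v - 4.04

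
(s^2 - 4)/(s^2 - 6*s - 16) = (s - 2)/(s - 8)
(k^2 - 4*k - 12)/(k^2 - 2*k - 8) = (k - 6)/(k - 4)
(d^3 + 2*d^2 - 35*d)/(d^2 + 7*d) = d - 5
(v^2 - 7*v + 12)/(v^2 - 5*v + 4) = (v - 3)/(v - 1)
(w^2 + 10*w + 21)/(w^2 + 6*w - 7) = (w + 3)/(w - 1)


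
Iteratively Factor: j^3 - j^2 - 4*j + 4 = (j - 1)*(j^2 - 4) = (j - 2)*(j - 1)*(j + 2)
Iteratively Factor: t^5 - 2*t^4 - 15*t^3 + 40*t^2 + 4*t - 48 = (t - 2)*(t^4 - 15*t^2 + 10*t + 24) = (t - 2)*(t + 1)*(t^3 - t^2 - 14*t + 24) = (t - 2)^2*(t + 1)*(t^2 + t - 12) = (t - 3)*(t - 2)^2*(t + 1)*(t + 4)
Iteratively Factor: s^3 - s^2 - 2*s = (s - 2)*(s^2 + s) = s*(s - 2)*(s + 1)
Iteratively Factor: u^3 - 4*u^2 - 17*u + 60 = (u + 4)*(u^2 - 8*u + 15) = (u - 3)*(u + 4)*(u - 5)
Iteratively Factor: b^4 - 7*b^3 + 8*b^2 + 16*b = (b - 4)*(b^3 - 3*b^2 - 4*b) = b*(b - 4)*(b^2 - 3*b - 4) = b*(b - 4)^2*(b + 1)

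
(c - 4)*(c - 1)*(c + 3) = c^3 - 2*c^2 - 11*c + 12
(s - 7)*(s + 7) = s^2 - 49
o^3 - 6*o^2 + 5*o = o*(o - 5)*(o - 1)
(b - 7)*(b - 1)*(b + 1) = b^3 - 7*b^2 - b + 7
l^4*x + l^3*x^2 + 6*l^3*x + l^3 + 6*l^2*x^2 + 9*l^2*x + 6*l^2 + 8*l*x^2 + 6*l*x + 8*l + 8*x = (l + 2)*(l + 4)*(l + x)*(l*x + 1)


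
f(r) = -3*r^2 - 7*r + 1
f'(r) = -6*r - 7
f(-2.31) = 1.16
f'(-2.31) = 6.86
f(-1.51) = 4.73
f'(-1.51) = 2.06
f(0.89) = -7.61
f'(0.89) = -12.34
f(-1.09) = 5.07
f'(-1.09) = -0.46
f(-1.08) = 5.06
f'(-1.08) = -0.52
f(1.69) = -19.40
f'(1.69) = -17.14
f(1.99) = -24.81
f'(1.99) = -18.94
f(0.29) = -1.28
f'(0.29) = -8.74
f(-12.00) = -347.00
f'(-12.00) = 65.00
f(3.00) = -47.00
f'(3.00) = -25.00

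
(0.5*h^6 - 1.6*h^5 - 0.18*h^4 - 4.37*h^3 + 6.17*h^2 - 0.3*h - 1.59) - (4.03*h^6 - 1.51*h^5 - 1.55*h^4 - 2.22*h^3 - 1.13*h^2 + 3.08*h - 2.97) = -3.53*h^6 - 0.0900000000000001*h^5 + 1.37*h^4 - 2.15*h^3 + 7.3*h^2 - 3.38*h + 1.38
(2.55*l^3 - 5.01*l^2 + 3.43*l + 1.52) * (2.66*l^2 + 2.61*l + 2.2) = 6.783*l^5 - 6.6711*l^4 + 1.6577*l^3 + 1.9735*l^2 + 11.5132*l + 3.344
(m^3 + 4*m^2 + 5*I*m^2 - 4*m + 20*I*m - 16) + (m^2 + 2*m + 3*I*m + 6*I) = m^3 + 5*m^2 + 5*I*m^2 - 2*m + 23*I*m - 16 + 6*I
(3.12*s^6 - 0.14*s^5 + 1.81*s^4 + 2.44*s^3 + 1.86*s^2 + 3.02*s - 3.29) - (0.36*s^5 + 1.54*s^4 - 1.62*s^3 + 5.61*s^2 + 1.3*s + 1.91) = 3.12*s^6 - 0.5*s^5 + 0.27*s^4 + 4.06*s^3 - 3.75*s^2 + 1.72*s - 5.2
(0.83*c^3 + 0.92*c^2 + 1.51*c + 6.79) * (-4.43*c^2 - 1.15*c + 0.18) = -3.6769*c^5 - 5.0301*c^4 - 7.5979*c^3 - 31.6506*c^2 - 7.5367*c + 1.2222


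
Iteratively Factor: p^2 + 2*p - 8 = (p + 4)*(p - 2)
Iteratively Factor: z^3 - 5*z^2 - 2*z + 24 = (z - 4)*(z^2 - z - 6) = (z - 4)*(z - 3)*(z + 2)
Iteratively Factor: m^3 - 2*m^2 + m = (m - 1)*(m^2 - m) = m*(m - 1)*(m - 1)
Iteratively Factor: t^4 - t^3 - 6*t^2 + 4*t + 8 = (t - 2)*(t^3 + t^2 - 4*t - 4) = (t - 2)^2*(t^2 + 3*t + 2) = (t - 2)^2*(t + 1)*(t + 2)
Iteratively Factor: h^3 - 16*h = (h + 4)*(h^2 - 4*h) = (h - 4)*(h + 4)*(h)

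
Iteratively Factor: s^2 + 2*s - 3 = (s + 3)*(s - 1)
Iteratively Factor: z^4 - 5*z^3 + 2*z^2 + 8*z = (z - 4)*(z^3 - z^2 - 2*z) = (z - 4)*(z - 2)*(z^2 + z) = z*(z - 4)*(z - 2)*(z + 1)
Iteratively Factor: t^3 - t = (t)*(t^2 - 1) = t*(t - 1)*(t + 1)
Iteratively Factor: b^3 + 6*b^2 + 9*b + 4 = (b + 4)*(b^2 + 2*b + 1) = (b + 1)*(b + 4)*(b + 1)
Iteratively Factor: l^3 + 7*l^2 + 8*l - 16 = (l + 4)*(l^2 + 3*l - 4) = (l - 1)*(l + 4)*(l + 4)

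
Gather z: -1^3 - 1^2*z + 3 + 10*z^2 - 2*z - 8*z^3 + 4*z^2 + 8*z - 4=-8*z^3 + 14*z^2 + 5*z - 2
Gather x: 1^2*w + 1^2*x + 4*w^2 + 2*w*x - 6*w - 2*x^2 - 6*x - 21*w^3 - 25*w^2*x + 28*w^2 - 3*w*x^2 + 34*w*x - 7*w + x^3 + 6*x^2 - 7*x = -21*w^3 + 32*w^2 - 12*w + x^3 + x^2*(4 - 3*w) + x*(-25*w^2 + 36*w - 12)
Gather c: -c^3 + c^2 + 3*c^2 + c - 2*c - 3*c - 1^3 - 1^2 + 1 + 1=-c^3 + 4*c^2 - 4*c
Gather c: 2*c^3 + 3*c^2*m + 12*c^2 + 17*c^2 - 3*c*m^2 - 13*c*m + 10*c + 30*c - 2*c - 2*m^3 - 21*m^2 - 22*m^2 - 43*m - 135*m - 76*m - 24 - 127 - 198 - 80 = 2*c^3 + c^2*(3*m + 29) + c*(-3*m^2 - 13*m + 38) - 2*m^3 - 43*m^2 - 254*m - 429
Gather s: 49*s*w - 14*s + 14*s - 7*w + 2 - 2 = 49*s*w - 7*w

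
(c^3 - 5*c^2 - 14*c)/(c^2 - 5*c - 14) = c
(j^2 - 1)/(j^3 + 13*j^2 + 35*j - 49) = (j + 1)/(j^2 + 14*j + 49)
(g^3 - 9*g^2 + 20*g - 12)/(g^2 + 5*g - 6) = (g^2 - 8*g + 12)/(g + 6)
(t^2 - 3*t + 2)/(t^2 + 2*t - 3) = (t - 2)/(t + 3)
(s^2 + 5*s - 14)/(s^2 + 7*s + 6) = (s^2 + 5*s - 14)/(s^2 + 7*s + 6)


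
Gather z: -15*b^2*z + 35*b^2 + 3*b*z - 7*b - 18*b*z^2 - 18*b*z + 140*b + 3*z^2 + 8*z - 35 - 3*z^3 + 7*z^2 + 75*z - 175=35*b^2 + 133*b - 3*z^3 + z^2*(10 - 18*b) + z*(-15*b^2 - 15*b + 83) - 210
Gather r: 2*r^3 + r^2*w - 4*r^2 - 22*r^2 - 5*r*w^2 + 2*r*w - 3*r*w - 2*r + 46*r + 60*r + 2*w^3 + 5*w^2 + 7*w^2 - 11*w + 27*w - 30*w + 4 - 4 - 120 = 2*r^3 + r^2*(w - 26) + r*(-5*w^2 - w + 104) + 2*w^3 + 12*w^2 - 14*w - 120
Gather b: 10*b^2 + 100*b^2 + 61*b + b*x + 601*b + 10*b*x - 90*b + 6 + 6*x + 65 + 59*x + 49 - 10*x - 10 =110*b^2 + b*(11*x + 572) + 55*x + 110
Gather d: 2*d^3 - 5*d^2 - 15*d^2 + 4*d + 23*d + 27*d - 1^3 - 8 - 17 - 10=2*d^3 - 20*d^2 + 54*d - 36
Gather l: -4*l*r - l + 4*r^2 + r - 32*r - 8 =l*(-4*r - 1) + 4*r^2 - 31*r - 8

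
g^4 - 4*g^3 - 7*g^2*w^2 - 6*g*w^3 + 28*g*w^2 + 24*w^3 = (g - 4)*(g - 3*w)*(g + w)*(g + 2*w)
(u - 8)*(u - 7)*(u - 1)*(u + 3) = u^4 - 13*u^3 + 23*u^2 + 157*u - 168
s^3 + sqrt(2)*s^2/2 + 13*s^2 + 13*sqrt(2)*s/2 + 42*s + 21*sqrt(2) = (s + 6)*(s + 7)*(s + sqrt(2)/2)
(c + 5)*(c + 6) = c^2 + 11*c + 30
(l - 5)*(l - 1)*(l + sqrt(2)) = l^3 - 6*l^2 + sqrt(2)*l^2 - 6*sqrt(2)*l + 5*l + 5*sqrt(2)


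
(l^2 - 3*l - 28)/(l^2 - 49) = (l + 4)/(l + 7)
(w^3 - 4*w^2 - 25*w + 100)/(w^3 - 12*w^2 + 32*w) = (w^2 - 25)/(w*(w - 8))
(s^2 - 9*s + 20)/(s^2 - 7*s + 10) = (s - 4)/(s - 2)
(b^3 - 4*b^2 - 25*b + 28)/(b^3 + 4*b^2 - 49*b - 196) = (b - 1)/(b + 7)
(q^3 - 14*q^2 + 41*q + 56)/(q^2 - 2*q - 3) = (q^2 - 15*q + 56)/(q - 3)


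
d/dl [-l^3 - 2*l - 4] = -3*l^2 - 2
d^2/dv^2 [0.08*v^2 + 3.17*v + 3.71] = 0.160000000000000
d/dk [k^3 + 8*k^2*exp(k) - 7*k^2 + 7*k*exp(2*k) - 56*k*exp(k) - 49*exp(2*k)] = 8*k^2*exp(k) + 3*k^2 + 14*k*exp(2*k) - 40*k*exp(k) - 14*k - 91*exp(2*k) - 56*exp(k)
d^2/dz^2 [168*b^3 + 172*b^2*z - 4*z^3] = -24*z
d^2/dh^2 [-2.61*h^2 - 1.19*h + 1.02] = -5.22000000000000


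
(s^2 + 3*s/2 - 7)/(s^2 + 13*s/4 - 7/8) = 4*(s - 2)/(4*s - 1)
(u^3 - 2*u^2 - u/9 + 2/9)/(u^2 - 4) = (u^2 - 1/9)/(u + 2)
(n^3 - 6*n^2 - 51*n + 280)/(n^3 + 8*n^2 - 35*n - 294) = (n^2 - 13*n + 40)/(n^2 + n - 42)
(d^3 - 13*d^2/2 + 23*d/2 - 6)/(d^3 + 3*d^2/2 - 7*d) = (2*d^3 - 13*d^2 + 23*d - 12)/(d*(2*d^2 + 3*d - 14))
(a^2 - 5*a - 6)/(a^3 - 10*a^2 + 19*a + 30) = 1/(a - 5)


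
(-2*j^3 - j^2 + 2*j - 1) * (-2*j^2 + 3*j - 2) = 4*j^5 - 4*j^4 - 3*j^3 + 10*j^2 - 7*j + 2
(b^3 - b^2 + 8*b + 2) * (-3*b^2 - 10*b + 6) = -3*b^5 - 7*b^4 - 8*b^3 - 92*b^2 + 28*b + 12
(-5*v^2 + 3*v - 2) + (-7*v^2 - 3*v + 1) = -12*v^2 - 1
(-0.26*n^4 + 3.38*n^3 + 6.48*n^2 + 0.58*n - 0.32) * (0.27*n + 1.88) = -0.0702*n^5 + 0.4238*n^4 + 8.104*n^3 + 12.339*n^2 + 1.004*n - 0.6016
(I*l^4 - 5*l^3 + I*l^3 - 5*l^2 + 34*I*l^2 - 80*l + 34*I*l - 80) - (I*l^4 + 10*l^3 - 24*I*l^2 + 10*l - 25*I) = -15*l^3 + I*l^3 - 5*l^2 + 58*I*l^2 - 90*l + 34*I*l - 80 + 25*I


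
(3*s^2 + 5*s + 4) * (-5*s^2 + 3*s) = -15*s^4 - 16*s^3 - 5*s^2 + 12*s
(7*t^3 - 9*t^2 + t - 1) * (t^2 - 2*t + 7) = 7*t^5 - 23*t^4 + 68*t^3 - 66*t^2 + 9*t - 7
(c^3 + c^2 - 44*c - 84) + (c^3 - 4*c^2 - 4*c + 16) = 2*c^3 - 3*c^2 - 48*c - 68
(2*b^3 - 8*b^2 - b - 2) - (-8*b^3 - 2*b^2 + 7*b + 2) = 10*b^3 - 6*b^2 - 8*b - 4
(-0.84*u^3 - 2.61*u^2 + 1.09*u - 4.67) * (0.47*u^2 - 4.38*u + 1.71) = -0.3948*u^5 + 2.4525*u^4 + 10.5077*u^3 - 11.4322*u^2 + 22.3185*u - 7.9857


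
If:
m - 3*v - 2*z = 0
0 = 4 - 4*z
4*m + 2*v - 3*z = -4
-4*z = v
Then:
No Solution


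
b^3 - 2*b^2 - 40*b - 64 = (b - 8)*(b + 2)*(b + 4)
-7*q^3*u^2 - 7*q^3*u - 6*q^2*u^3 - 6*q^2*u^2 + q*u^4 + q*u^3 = u*(-7*q + u)*(q + u)*(q*u + q)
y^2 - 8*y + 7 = (y - 7)*(y - 1)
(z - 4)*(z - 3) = z^2 - 7*z + 12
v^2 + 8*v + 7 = (v + 1)*(v + 7)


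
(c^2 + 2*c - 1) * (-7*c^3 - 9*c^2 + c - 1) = -7*c^5 - 23*c^4 - 10*c^3 + 10*c^2 - 3*c + 1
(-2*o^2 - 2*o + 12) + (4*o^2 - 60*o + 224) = 2*o^2 - 62*o + 236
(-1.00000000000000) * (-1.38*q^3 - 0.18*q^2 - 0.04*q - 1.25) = 1.38*q^3 + 0.18*q^2 + 0.04*q + 1.25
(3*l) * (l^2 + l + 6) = 3*l^3 + 3*l^2 + 18*l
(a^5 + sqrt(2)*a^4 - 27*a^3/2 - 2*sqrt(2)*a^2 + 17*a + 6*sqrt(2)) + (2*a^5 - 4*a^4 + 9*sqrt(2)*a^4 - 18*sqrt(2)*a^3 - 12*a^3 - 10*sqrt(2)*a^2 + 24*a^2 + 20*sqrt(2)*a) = 3*a^5 - 4*a^4 + 10*sqrt(2)*a^4 - 51*a^3/2 - 18*sqrt(2)*a^3 - 12*sqrt(2)*a^2 + 24*a^2 + 17*a + 20*sqrt(2)*a + 6*sqrt(2)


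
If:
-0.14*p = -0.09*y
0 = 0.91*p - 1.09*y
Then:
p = 0.00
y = 0.00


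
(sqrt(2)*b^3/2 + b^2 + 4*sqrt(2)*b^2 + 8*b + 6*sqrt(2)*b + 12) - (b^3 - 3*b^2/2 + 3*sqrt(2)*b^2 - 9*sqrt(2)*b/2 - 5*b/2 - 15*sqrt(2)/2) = -b^3 + sqrt(2)*b^3/2 + sqrt(2)*b^2 + 5*b^2/2 + 21*b/2 + 21*sqrt(2)*b/2 + 15*sqrt(2)/2 + 12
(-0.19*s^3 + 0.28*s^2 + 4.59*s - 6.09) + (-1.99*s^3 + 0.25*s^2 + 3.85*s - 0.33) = -2.18*s^3 + 0.53*s^2 + 8.44*s - 6.42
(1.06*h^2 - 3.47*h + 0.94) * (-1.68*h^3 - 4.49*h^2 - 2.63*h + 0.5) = -1.7808*h^5 + 1.0702*h^4 + 11.2133*h^3 + 5.4355*h^2 - 4.2072*h + 0.47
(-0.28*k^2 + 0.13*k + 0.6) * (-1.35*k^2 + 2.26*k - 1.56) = 0.378*k^4 - 0.8083*k^3 - 0.0793999999999999*k^2 + 1.1532*k - 0.936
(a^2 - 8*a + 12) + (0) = a^2 - 8*a + 12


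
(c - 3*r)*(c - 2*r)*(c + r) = c^3 - 4*c^2*r + c*r^2 + 6*r^3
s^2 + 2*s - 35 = (s - 5)*(s + 7)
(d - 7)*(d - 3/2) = d^2 - 17*d/2 + 21/2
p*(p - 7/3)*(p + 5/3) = p^3 - 2*p^2/3 - 35*p/9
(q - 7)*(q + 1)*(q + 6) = q^3 - 43*q - 42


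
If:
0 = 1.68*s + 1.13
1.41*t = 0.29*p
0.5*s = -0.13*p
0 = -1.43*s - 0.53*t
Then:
No Solution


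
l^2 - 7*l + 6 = (l - 6)*(l - 1)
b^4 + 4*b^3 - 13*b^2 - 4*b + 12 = (b - 2)*(b - 1)*(b + 1)*(b + 6)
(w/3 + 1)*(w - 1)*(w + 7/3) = w^3/3 + 13*w^2/9 + 5*w/9 - 7/3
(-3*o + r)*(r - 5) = -3*o*r + 15*o + r^2 - 5*r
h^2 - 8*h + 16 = (h - 4)^2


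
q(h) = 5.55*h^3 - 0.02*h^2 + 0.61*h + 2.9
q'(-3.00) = 150.58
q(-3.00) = -148.96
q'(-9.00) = 1349.62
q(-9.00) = -4050.16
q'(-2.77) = 128.47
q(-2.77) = -116.90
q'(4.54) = 343.61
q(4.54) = 524.61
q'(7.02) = 820.85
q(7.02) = 1926.21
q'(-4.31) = 310.07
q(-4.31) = -444.45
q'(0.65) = 7.62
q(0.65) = 4.81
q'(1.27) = 27.41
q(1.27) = 15.01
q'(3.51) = 205.60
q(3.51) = 244.80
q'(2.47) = 102.09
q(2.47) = 87.92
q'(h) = 16.65*h^2 - 0.04*h + 0.61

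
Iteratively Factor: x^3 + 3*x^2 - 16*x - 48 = (x + 4)*(x^2 - x - 12) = (x - 4)*(x + 4)*(x + 3)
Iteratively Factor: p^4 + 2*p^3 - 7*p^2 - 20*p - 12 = (p - 3)*(p^3 + 5*p^2 + 8*p + 4) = (p - 3)*(p + 1)*(p^2 + 4*p + 4) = (p - 3)*(p + 1)*(p + 2)*(p + 2)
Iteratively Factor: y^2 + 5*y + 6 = (y + 2)*(y + 3)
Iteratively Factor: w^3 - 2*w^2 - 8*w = (w + 2)*(w^2 - 4*w) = (w - 4)*(w + 2)*(w)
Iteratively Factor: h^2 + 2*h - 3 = (h + 3)*(h - 1)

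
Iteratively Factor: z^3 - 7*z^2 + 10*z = (z - 5)*(z^2 - 2*z) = z*(z - 5)*(z - 2)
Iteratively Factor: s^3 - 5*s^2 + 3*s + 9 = (s - 3)*(s^2 - 2*s - 3) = (s - 3)^2*(s + 1)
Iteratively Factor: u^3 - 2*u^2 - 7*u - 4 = (u + 1)*(u^2 - 3*u - 4) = (u - 4)*(u + 1)*(u + 1)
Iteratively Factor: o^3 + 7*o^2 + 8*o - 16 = (o + 4)*(o^2 + 3*o - 4) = (o - 1)*(o + 4)*(o + 4)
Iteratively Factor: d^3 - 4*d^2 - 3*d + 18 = (d - 3)*(d^2 - d - 6) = (d - 3)^2*(d + 2)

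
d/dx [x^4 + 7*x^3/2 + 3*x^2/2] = x*(8*x^2 + 21*x + 6)/2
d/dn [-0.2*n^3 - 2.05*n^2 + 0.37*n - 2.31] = -0.6*n^2 - 4.1*n + 0.37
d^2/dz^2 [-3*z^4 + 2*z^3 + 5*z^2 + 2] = -36*z^2 + 12*z + 10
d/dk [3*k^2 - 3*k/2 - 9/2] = 6*k - 3/2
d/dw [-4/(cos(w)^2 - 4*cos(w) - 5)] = 8*(2 - cos(w))*sin(w)/(sin(w)^2 + 4*cos(w) + 4)^2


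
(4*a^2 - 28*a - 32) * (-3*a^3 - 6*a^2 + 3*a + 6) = -12*a^5 + 60*a^4 + 276*a^3 + 132*a^2 - 264*a - 192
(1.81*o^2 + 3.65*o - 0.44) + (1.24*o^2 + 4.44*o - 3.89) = 3.05*o^2 + 8.09*o - 4.33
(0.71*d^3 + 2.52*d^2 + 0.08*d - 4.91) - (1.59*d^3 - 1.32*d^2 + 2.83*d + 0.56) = -0.88*d^3 + 3.84*d^2 - 2.75*d - 5.47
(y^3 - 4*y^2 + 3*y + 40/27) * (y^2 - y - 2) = y^5 - 5*y^4 + 5*y^3 + 175*y^2/27 - 202*y/27 - 80/27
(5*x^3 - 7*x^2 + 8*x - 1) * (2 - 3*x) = -15*x^4 + 31*x^3 - 38*x^2 + 19*x - 2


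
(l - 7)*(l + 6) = l^2 - l - 42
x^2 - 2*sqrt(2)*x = x*(x - 2*sqrt(2))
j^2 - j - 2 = (j - 2)*(j + 1)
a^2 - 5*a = a*(a - 5)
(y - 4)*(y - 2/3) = y^2 - 14*y/3 + 8/3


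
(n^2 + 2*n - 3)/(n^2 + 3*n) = (n - 1)/n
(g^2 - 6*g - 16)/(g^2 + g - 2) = (g - 8)/(g - 1)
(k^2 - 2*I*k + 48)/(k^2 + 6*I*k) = (k - 8*I)/k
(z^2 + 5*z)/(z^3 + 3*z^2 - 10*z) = 1/(z - 2)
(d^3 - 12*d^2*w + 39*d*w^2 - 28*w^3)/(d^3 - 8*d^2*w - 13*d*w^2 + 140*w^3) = (-d^2 + 5*d*w - 4*w^2)/(-d^2 + d*w + 20*w^2)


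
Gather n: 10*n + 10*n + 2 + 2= 20*n + 4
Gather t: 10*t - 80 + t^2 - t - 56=t^2 + 9*t - 136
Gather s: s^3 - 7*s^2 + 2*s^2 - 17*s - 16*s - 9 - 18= s^3 - 5*s^2 - 33*s - 27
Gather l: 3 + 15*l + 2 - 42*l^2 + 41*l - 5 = -42*l^2 + 56*l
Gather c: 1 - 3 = -2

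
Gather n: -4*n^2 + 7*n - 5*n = -4*n^2 + 2*n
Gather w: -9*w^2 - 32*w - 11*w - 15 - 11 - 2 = -9*w^2 - 43*w - 28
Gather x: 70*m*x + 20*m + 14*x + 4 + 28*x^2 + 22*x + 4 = 20*m + 28*x^2 + x*(70*m + 36) + 8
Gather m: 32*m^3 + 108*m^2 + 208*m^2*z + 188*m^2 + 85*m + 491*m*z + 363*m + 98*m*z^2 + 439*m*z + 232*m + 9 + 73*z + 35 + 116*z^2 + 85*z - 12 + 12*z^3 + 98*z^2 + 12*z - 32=32*m^3 + m^2*(208*z + 296) + m*(98*z^2 + 930*z + 680) + 12*z^3 + 214*z^2 + 170*z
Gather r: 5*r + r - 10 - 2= 6*r - 12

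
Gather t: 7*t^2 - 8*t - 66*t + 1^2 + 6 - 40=7*t^2 - 74*t - 33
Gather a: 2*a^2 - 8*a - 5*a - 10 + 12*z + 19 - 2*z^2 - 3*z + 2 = 2*a^2 - 13*a - 2*z^2 + 9*z + 11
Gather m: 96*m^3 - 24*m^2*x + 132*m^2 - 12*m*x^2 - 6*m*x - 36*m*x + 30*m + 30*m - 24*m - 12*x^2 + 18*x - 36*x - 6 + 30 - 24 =96*m^3 + m^2*(132 - 24*x) + m*(-12*x^2 - 42*x + 36) - 12*x^2 - 18*x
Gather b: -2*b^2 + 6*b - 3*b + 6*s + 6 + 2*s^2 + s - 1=-2*b^2 + 3*b + 2*s^2 + 7*s + 5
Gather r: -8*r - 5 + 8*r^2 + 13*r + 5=8*r^2 + 5*r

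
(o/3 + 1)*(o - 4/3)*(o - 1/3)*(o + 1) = o^4/3 + 7*o^3/9 - 29*o^2/27 - 29*o/27 + 4/9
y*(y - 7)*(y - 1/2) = y^3 - 15*y^2/2 + 7*y/2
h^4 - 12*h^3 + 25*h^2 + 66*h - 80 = (h - 8)*(h - 5)*(h - 1)*(h + 2)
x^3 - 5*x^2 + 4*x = x*(x - 4)*(x - 1)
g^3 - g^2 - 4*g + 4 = (g - 2)*(g - 1)*(g + 2)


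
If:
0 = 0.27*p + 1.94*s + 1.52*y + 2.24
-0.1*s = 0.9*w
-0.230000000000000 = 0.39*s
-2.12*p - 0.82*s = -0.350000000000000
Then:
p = 0.39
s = -0.59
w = 0.07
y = -0.79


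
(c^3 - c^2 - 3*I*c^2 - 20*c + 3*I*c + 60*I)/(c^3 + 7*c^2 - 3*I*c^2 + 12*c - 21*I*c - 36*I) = (c - 5)/(c + 3)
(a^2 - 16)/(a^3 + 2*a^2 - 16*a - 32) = 1/(a + 2)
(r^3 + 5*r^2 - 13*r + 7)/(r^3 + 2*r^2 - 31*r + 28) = (r - 1)/(r - 4)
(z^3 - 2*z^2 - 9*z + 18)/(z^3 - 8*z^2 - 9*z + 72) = (z - 2)/(z - 8)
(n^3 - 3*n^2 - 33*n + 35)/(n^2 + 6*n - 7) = (n^2 - 2*n - 35)/(n + 7)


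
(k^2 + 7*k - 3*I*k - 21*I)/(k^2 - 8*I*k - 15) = (k + 7)/(k - 5*I)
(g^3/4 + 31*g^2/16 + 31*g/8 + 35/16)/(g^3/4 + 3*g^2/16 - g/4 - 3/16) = (4*g^2 + 27*g + 35)/(4*g^2 - g - 3)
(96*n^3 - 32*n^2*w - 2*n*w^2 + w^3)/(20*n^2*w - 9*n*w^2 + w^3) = (-24*n^2 + 2*n*w + w^2)/(w*(-5*n + w))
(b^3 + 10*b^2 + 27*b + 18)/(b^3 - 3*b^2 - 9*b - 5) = (b^2 + 9*b + 18)/(b^2 - 4*b - 5)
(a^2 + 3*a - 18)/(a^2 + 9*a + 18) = (a - 3)/(a + 3)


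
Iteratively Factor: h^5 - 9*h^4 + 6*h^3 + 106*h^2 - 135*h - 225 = (h + 3)*(h^4 - 12*h^3 + 42*h^2 - 20*h - 75) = (h - 5)*(h + 3)*(h^3 - 7*h^2 + 7*h + 15) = (h - 5)*(h + 1)*(h + 3)*(h^2 - 8*h + 15) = (h - 5)^2*(h + 1)*(h + 3)*(h - 3)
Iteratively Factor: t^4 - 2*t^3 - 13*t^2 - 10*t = (t)*(t^3 - 2*t^2 - 13*t - 10) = t*(t - 5)*(t^2 + 3*t + 2) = t*(t - 5)*(t + 2)*(t + 1)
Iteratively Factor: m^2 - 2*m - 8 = (m - 4)*(m + 2)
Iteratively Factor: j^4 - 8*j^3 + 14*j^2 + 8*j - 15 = (j + 1)*(j^3 - 9*j^2 + 23*j - 15) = (j - 3)*(j + 1)*(j^2 - 6*j + 5) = (j - 3)*(j - 1)*(j + 1)*(j - 5)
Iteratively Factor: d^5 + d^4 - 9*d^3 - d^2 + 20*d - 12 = (d - 1)*(d^4 + 2*d^3 - 7*d^2 - 8*d + 12) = (d - 1)^2*(d^3 + 3*d^2 - 4*d - 12) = (d - 2)*(d - 1)^2*(d^2 + 5*d + 6) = (d - 2)*(d - 1)^2*(d + 2)*(d + 3)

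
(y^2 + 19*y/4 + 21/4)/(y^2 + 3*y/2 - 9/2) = (4*y + 7)/(2*(2*y - 3))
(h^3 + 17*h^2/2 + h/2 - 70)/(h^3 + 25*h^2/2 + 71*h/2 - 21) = (2*h^2 + 3*h - 20)/(2*h^2 + 11*h - 6)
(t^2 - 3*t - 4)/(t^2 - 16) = (t + 1)/(t + 4)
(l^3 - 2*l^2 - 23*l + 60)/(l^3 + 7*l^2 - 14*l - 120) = (l - 3)/(l + 6)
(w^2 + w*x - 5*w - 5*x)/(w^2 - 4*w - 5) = (w + x)/(w + 1)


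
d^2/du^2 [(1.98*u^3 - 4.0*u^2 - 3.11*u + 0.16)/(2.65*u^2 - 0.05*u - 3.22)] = (-10.93937*u^3 - 196.13772*u^2 - 36.176388*u - 79.21442)/(18.609625*u^6 - 1.053375*u^5 - 67.817475*u^4 + 2.559775*u^3 + 82.40463*u^2 - 1.55526*u - 33.386248)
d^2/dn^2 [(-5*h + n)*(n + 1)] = 2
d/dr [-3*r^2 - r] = -6*r - 1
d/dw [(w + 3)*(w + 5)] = 2*w + 8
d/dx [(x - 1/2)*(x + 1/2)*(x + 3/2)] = 3*x^2 + 3*x - 1/4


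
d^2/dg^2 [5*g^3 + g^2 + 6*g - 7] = 30*g + 2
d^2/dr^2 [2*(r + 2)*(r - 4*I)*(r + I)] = 12*r + 8 - 12*I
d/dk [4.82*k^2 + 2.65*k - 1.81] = 9.64*k + 2.65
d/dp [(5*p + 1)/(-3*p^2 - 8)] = (15*p^2 + 6*p - 40)/(9*p^4 + 48*p^2 + 64)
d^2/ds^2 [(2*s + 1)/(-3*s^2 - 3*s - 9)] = 2*(2*s + 1)*(3*s^2 + 3*s - (2*s + 1)^2 + 9)/(3*(s^2 + s + 3)^3)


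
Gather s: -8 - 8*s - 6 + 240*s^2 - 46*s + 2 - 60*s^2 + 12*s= 180*s^2 - 42*s - 12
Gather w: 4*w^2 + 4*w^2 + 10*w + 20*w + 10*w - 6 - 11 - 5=8*w^2 + 40*w - 22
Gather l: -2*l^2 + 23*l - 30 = -2*l^2 + 23*l - 30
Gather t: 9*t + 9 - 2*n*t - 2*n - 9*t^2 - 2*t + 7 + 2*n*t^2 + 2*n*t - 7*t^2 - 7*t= -2*n + t^2*(2*n - 16) + 16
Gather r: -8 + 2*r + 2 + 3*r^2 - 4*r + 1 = 3*r^2 - 2*r - 5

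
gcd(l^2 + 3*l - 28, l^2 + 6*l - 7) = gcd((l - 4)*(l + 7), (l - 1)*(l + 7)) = l + 7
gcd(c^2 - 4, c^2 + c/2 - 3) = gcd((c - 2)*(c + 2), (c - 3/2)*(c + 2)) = c + 2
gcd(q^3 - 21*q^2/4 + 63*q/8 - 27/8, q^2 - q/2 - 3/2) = q - 3/2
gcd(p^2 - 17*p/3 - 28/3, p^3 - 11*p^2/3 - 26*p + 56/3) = p - 7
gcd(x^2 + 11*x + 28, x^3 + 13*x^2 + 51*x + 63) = x + 7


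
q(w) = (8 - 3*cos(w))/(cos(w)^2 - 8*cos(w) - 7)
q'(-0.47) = 0.19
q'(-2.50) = 22968.35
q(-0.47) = -0.40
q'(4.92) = 1.08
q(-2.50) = 204.07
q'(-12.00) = -0.23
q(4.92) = -0.86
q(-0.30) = -0.37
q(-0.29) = -0.37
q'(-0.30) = 0.11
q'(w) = (8 - 3*cos(w))*(2*sin(w)*cos(w) - 8*sin(w))/(cos(w)^2 - 8*cos(w) - 7)^2 + 3*sin(w)/(cos(w)^2 - 8*cos(w) - 7) = (-3*cos(w)^2 + 16*cos(w) - 85)*sin(w)/(sin(w)^2 + 8*cos(w) + 6)^2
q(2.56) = 27.44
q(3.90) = -15.29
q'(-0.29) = 0.11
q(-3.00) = 5.77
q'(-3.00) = 4.06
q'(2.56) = -376.40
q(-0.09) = -0.36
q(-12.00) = -0.42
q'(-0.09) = 0.03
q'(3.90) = 152.46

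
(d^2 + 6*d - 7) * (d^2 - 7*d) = d^4 - d^3 - 49*d^2 + 49*d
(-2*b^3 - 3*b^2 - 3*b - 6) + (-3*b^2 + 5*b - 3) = -2*b^3 - 6*b^2 + 2*b - 9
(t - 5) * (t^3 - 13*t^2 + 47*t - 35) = t^4 - 18*t^3 + 112*t^2 - 270*t + 175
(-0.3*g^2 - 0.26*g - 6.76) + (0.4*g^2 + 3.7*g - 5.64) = 0.1*g^2 + 3.44*g - 12.4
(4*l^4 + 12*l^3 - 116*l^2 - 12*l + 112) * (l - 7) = 4*l^5 - 16*l^4 - 200*l^3 + 800*l^2 + 196*l - 784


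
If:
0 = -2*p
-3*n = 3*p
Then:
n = 0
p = 0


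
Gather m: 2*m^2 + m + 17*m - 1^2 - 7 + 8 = 2*m^2 + 18*m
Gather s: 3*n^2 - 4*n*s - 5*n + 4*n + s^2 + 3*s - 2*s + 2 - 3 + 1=3*n^2 - n + s^2 + s*(1 - 4*n)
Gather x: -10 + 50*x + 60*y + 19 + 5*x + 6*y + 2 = 55*x + 66*y + 11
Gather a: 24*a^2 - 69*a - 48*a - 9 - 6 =24*a^2 - 117*a - 15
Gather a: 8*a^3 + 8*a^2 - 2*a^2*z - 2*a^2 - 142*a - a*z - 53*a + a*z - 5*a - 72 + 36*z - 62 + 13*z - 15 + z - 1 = 8*a^3 + a^2*(6 - 2*z) - 200*a + 50*z - 150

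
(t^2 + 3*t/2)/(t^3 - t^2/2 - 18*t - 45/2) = t/(t^2 - 2*t - 15)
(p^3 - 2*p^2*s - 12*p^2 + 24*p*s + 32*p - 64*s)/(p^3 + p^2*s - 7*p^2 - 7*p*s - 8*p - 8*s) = (p^2 - 2*p*s - 4*p + 8*s)/(p^2 + p*s + p + s)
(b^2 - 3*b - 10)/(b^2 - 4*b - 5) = (b + 2)/(b + 1)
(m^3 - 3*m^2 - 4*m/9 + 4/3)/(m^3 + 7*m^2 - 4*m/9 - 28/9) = (m - 3)/(m + 7)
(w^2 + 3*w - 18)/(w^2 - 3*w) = (w + 6)/w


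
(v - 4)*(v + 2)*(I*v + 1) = I*v^3 + v^2 - 2*I*v^2 - 2*v - 8*I*v - 8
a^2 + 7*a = a*(a + 7)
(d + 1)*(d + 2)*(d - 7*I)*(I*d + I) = I*d^4 + 7*d^3 + 4*I*d^3 + 28*d^2 + 5*I*d^2 + 35*d + 2*I*d + 14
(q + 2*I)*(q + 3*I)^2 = q^3 + 8*I*q^2 - 21*q - 18*I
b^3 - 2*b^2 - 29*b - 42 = (b - 7)*(b + 2)*(b + 3)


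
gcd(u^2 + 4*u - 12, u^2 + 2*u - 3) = 1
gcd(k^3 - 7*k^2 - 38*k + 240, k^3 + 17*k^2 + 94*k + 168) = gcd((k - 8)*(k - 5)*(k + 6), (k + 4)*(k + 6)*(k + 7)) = k + 6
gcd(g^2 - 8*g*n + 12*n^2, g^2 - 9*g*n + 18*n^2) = g - 6*n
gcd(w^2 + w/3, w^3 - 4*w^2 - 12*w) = w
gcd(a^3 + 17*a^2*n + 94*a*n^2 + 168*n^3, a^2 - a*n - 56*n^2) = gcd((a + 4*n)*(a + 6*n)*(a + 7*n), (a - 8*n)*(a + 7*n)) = a + 7*n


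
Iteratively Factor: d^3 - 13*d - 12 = (d - 4)*(d^2 + 4*d + 3) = (d - 4)*(d + 1)*(d + 3)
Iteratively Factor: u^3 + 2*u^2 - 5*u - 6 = (u + 1)*(u^2 + u - 6) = (u - 2)*(u + 1)*(u + 3)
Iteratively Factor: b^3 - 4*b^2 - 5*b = (b)*(b^2 - 4*b - 5) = b*(b - 5)*(b + 1)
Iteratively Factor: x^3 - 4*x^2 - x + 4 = (x - 4)*(x^2 - 1) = (x - 4)*(x - 1)*(x + 1)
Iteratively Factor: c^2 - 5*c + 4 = (c - 4)*(c - 1)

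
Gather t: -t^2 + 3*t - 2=-t^2 + 3*t - 2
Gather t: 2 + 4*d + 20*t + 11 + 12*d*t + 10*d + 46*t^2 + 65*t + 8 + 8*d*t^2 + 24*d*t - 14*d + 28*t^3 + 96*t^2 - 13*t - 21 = 28*t^3 + t^2*(8*d + 142) + t*(36*d + 72)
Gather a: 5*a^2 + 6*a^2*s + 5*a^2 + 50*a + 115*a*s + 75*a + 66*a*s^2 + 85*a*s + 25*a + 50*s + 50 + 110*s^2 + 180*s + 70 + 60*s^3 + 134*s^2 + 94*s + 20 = a^2*(6*s + 10) + a*(66*s^2 + 200*s + 150) + 60*s^3 + 244*s^2 + 324*s + 140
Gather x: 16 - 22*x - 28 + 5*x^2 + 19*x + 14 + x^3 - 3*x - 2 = x^3 + 5*x^2 - 6*x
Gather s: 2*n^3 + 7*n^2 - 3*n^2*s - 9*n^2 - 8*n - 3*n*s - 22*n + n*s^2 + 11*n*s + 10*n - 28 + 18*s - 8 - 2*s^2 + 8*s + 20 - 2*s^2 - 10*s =2*n^3 - 2*n^2 - 20*n + s^2*(n - 4) + s*(-3*n^2 + 8*n + 16) - 16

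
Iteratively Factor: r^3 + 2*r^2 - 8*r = (r + 4)*(r^2 - 2*r) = (r - 2)*(r + 4)*(r)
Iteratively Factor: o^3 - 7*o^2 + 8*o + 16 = (o - 4)*(o^2 - 3*o - 4) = (o - 4)^2*(o + 1)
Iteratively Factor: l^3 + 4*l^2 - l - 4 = (l + 4)*(l^2 - 1) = (l + 1)*(l + 4)*(l - 1)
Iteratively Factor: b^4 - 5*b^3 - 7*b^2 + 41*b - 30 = (b - 1)*(b^3 - 4*b^2 - 11*b + 30) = (b - 2)*(b - 1)*(b^2 - 2*b - 15) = (b - 2)*(b - 1)*(b + 3)*(b - 5)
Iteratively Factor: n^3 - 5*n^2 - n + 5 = (n - 1)*(n^2 - 4*n - 5) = (n - 1)*(n + 1)*(n - 5)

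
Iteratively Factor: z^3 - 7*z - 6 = (z - 3)*(z^2 + 3*z + 2) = (z - 3)*(z + 1)*(z + 2)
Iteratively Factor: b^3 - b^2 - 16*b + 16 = (b + 4)*(b^2 - 5*b + 4) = (b - 1)*(b + 4)*(b - 4)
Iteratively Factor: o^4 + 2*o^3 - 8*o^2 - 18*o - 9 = (o + 3)*(o^3 - o^2 - 5*o - 3) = (o + 1)*(o + 3)*(o^2 - 2*o - 3) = (o + 1)^2*(o + 3)*(o - 3)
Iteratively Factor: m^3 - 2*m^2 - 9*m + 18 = (m - 2)*(m^2 - 9) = (m - 2)*(m + 3)*(m - 3)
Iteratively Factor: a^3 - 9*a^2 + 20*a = (a)*(a^2 - 9*a + 20) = a*(a - 5)*(a - 4)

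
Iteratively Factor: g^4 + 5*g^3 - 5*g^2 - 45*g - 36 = (g + 1)*(g^3 + 4*g^2 - 9*g - 36) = (g + 1)*(g + 3)*(g^2 + g - 12) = (g + 1)*(g + 3)*(g + 4)*(g - 3)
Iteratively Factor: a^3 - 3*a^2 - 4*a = (a - 4)*(a^2 + a) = (a - 4)*(a + 1)*(a)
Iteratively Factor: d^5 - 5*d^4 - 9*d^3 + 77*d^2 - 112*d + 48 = (d - 1)*(d^4 - 4*d^3 - 13*d^2 + 64*d - 48) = (d - 1)^2*(d^3 - 3*d^2 - 16*d + 48) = (d - 1)^2*(d + 4)*(d^2 - 7*d + 12) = (d - 4)*(d - 1)^2*(d + 4)*(d - 3)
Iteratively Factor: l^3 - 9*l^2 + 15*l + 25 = (l - 5)*(l^2 - 4*l - 5) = (l - 5)^2*(l + 1)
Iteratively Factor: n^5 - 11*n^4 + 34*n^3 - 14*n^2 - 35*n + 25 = (n + 1)*(n^4 - 12*n^3 + 46*n^2 - 60*n + 25) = (n - 1)*(n + 1)*(n^3 - 11*n^2 + 35*n - 25) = (n - 5)*(n - 1)*(n + 1)*(n^2 - 6*n + 5) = (n - 5)*(n - 1)^2*(n + 1)*(n - 5)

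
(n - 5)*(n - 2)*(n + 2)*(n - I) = n^4 - 5*n^3 - I*n^3 - 4*n^2 + 5*I*n^2 + 20*n + 4*I*n - 20*I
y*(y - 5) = y^2 - 5*y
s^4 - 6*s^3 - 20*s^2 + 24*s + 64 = (s - 8)*(s - 2)*(s + 2)^2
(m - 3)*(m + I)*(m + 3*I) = m^3 - 3*m^2 + 4*I*m^2 - 3*m - 12*I*m + 9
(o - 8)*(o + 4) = o^2 - 4*o - 32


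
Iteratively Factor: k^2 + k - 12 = (k + 4)*(k - 3)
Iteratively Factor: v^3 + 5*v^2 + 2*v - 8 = (v + 2)*(v^2 + 3*v - 4) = (v - 1)*(v + 2)*(v + 4)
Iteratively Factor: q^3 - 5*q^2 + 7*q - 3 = (q - 1)*(q^2 - 4*q + 3) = (q - 3)*(q - 1)*(q - 1)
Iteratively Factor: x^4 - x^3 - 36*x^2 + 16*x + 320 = (x + 4)*(x^3 - 5*x^2 - 16*x + 80) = (x + 4)^2*(x^2 - 9*x + 20) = (x - 5)*(x + 4)^2*(x - 4)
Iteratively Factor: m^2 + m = (m + 1)*(m)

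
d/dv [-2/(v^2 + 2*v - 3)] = 4*(v + 1)/(v^2 + 2*v - 3)^2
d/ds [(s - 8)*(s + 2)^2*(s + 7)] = 4*s^3 + 9*s^2 - 112*s - 228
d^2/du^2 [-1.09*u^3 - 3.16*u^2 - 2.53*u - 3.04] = -6.54*u - 6.32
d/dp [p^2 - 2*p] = 2*p - 2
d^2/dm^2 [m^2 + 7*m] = 2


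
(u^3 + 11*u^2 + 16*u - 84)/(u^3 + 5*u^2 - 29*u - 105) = (u^2 + 4*u - 12)/(u^2 - 2*u - 15)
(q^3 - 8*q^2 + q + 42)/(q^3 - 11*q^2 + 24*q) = (q^2 - 5*q - 14)/(q*(q - 8))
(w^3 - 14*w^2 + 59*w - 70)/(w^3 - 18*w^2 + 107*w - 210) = (w - 2)/(w - 6)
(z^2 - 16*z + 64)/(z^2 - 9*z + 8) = (z - 8)/(z - 1)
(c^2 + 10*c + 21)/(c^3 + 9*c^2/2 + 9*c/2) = 2*(c + 7)/(c*(2*c + 3))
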